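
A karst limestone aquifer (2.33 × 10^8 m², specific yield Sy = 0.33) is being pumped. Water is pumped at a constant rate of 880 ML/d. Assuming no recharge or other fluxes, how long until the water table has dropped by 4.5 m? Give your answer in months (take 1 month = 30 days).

ΔV = Sy × A × Δh = 0.33 × 2.33 × 10^8 × 4.5 = 3.46 × 10^8 m³
Q = 880 ML/d = 8.8 × 10^5 m³/d
t = ΔV / Q = 3.46 × 10^8 m³ / 8.8 × 10^5 m³/d = 393.2 d
t = 393.2 d ≈ 13.11 months

t ≈ 13.1 months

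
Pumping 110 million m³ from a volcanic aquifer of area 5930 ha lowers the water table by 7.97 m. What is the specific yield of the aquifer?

Sy ≈ 0.23

A = 5930 ha = 5.93 × 10^7 m²
ΔV = 110 million m³ = 1.1 × 10^8 m³
Sy = ΔV / (A × Δh) = 1.1 × 10^8 m³ / (5.93 × 10^7 m² × 7.97 m) = 0.2327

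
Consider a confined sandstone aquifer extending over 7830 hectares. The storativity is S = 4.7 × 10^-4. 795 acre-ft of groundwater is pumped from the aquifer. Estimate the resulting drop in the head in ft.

Δh ≈ 87.4 ft

A = 7830 hectares = 7.83 × 10^7 m²
ΔV = 795 acre-ft = 9.806 × 10^5 m³
Δh = ΔV / (S × A) = 9.806 × 10^5 m³ / (4.7 × 10^-4 × 7.83 × 10^7 m²) = 26.65 m
Δh = 26.65 m = 87.42 ft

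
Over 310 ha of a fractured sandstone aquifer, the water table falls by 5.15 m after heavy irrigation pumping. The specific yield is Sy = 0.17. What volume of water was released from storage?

ΔV ≈ 2.71 × 10^6 m³

A = 310 ha = 3.1 × 10^6 m²
ΔV = Sy × A × Δh = 0.17 × 3.1 × 10^6 m² × 5.15 m = 2.714 × 10^6 m³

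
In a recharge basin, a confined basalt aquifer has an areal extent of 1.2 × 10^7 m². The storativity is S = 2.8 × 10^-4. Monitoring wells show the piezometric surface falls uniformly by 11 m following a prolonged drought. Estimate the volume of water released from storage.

ΔV ≈ 37000 m³

ΔV = S × A × Δh = 2.8 × 10^-4 × 1.2 × 10^7 m² × 11 m = 36960 m³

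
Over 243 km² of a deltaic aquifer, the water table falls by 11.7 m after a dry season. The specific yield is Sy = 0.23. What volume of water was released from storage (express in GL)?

A = 243 km² = 2.43 × 10^8 m²
ΔV = Sy × A × Δh = 0.23 × 2.43 × 10^8 m² × 11.7 m = 6.539 × 10^8 m³
ΔV = 6.539 × 10^8 m³ = 653.9 GL

ΔV ≈ 654 GL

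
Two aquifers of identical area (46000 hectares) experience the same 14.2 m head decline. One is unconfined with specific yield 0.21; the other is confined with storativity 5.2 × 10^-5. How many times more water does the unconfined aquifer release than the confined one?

ΔV_u / ΔV_c ≈ 4040

A = 46000 hectares = 4.6 × 10^8 m²
Unconfined: ΔV_u = Sy × A × Δh = 0.21 × 4.6 × 10^8 × 14.2 = 1.372 × 10^9 m³
Confined: ΔV_c = S × A × Δh = 5.2 × 10^-5 × 4.6 × 10^8 × 14.2 = 3.397 × 10^5 m³
Ratio = ΔV_u / ΔV_c = Sy / S = 0.21 / 5.2 × 10^-5 = 4038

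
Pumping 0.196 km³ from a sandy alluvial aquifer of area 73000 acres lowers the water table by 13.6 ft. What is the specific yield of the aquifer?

A = 73000 acres = 2.954 × 10^8 m²
Δh = 13.6 ft = 4.145 m
ΔV = 0.196 km³ = 1.96 × 10^8 m³
Sy = ΔV / (A × Δh) = 1.96 × 10^8 m³ / (2.954 × 10^8 m² × 4.145 m) = 0.1601

Sy ≈ 0.16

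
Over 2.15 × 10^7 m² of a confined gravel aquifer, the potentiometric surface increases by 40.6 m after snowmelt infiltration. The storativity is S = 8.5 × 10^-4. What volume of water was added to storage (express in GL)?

ΔV = S × A × Δh = 8.5 × 10^-4 × 2.15 × 10^7 m² × 40.6 m = 7.42 × 10^5 m³
ΔV = 7.42 × 10^5 m³ = 0.742 GL

ΔV ≈ 0.742 GL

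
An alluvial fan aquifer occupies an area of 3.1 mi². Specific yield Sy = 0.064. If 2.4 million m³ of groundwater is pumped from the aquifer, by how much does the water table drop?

Δh ≈ 4.67 m

A = 3.1 mi² = 8.029 × 10^6 m²
ΔV = 2.4 million m³ = 2.4 × 10^6 m³
Δh = ΔV / (Sy × A) = 2.4 × 10^6 m³ / (0.064 × 8.029 × 10^6 m²) = 4.671 m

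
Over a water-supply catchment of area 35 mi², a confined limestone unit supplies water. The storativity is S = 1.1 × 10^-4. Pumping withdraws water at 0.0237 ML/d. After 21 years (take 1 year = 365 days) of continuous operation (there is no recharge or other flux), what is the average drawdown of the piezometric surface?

Δh ≈ 18.2 m

A = 35 mi² = 9.065 × 10^7 m²
Q = 0.0237 ML/d = 23.7 m³/d
t = 21 years = 7665 d
ΔV = Q × t = 23.7 m³/d × 7665 d = 1.817 × 10^5 m³
Δh = ΔV / (S × A) = 1.817 × 10^5 / (1.1 × 10^-4 × 9.065 × 10^7) = 18.22 m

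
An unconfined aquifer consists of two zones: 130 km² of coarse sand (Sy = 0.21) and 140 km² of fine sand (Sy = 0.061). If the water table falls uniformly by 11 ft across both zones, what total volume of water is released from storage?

A₁ = 130 km² = 1.3 × 10^8 m²; A₂ = 140 km² = 1.4 × 10^8 m²
Δh = 11 ft = 3.353 m
ΔV₁ = 0.21 × 1.3 × 10^8 × 3.353 = 9.153 × 10^7 m³
ΔV₂ = 0.061 × 1.4 × 10^8 × 3.353 = 2.863 × 10^7 m³
ΔV = ΔV₁ + ΔV₂ = 1.202 × 10^8 m³

ΔV ≈ 1.2 × 10^8 m³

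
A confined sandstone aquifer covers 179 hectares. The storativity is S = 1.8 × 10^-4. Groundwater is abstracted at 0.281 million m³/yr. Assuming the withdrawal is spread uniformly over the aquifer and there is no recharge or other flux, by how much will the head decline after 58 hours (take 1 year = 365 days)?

Δh ≈ 5.77 m

A = 179 hectares = 1.79 × 10^6 m²
Q = 0.281 million m³/yr = 769.9 m³/d
t = 58 hours = 2.417 d
ΔV = Q × t = 769.9 m³/d × 2.417 d = 1861 m³
Δh = ΔV / (S × A) = 1861 / (1.8 × 10^-4 × 1.79 × 10^6) = 5.774 m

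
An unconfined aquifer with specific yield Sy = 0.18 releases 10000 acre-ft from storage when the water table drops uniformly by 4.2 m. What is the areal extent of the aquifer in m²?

ΔV = 10000 acre-ft = 1.233 × 10^7 m³
A = ΔV / (Sy × Δh) = 1.233 × 10^7 / (0.18 × 4.2) = 1.632 × 10^7 m²

A ≈ 1.63 × 10^7 m²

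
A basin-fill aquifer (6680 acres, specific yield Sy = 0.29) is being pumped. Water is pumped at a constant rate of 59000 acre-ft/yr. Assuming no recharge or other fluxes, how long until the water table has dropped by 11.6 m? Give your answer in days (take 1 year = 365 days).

A = 6680 acres = 2.703 × 10^7 m²
ΔV = Sy × A × Δh = 0.29 × 2.703 × 10^7 × 11.6 = 9.094 × 10^7 m³
Q = 59000 acre-ft/yr = 1.994 × 10^5 m³/d
t = ΔV / Q = 9.094 × 10^7 m³ / 1.994 × 10^5 m³/d = 456.1 d

t ≈ 456 days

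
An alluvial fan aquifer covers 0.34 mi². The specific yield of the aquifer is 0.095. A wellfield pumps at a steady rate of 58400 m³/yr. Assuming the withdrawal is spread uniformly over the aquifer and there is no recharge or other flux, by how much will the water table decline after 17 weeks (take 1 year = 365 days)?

Δh ≈ 0.228 m

A = 0.34 mi² = 8.806 × 10^5 m²
Q = 58400 m³/yr = 160 m³/d
t = 17 weeks = 119 d
ΔV = Q × t = 160 m³/d × 119 d = 19040 m³
Δh = ΔV / (Sy × A) = 19040 / (0.095 × 8.806 × 10^5) = 0.2276 m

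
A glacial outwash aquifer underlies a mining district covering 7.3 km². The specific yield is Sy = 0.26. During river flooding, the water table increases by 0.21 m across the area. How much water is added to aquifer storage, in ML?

ΔV ≈ 399 ML

A = 7.3 km² = 7.3 × 10^6 m²
ΔV = Sy × A × Δh = 0.26 × 7.3 × 10^6 m² × 0.21 m = 3.986 × 10^5 m³
ΔV = 3.986 × 10^5 m³ = 398.6 ML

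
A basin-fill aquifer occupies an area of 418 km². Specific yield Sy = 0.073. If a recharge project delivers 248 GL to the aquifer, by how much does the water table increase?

Δh ≈ 8.13 m

A = 418 km² = 4.18 × 10^8 m²
ΔV = 248 GL = 2.48 × 10^8 m³
Δh = ΔV / (Sy × A) = 2.48 × 10^8 m³ / (0.073 × 4.18 × 10^8 m²) = 8.127 m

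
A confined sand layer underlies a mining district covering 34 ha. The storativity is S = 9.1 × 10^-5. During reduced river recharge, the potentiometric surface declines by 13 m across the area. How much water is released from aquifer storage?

A = 34 ha = 3.4 × 10^5 m²
ΔV = S × A × Δh = 9.1 × 10^-5 × 3.4 × 10^5 m² × 13 m = 402.2 m³

ΔV ≈ 402 m³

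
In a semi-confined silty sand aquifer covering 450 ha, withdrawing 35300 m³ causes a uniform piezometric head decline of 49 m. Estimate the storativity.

S ≈ 1.6 × 10^-4

A = 450 ha = 4.5 × 10^6 m²
S = ΔV / (A × Δh) = 35300 m³ / (4.5 × 10^6 m² × 49 m) = 1.601 × 10^-4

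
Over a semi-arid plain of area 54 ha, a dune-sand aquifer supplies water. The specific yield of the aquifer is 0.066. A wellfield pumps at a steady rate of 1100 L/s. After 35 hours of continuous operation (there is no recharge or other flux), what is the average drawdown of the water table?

A = 54 ha = 5.4 × 10^5 m²
Q = 1100 L/s = 95040 m³/d
t = 35 hours = 1.458 d
ΔV = Q × t = 95040 m³/d × 1.458 d = 1.386 × 10^5 m³
Δh = ΔV / (Sy × A) = 1.386 × 10^5 / (0.066 × 5.4 × 10^5) = 3.889 m

Δh ≈ 3.89 m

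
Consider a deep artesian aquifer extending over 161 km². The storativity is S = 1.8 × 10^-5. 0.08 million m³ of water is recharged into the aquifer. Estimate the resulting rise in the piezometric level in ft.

A = 161 km² = 1.61 × 10^8 m²
ΔV = 0.08 million m³ = 80000 m³
Δh = ΔV / (S × A) = 80000 m³ / (1.8 × 10^-5 × 1.61 × 10^8 m²) = 27.61 m
Δh = 27.61 m = 90.57 ft

Δh ≈ 90.6 ft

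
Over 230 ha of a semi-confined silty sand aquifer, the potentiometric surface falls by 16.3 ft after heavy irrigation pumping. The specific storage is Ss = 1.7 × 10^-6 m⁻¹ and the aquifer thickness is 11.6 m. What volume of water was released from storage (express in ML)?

ΔV ≈ 0.225 ML

S = Ss × b = 1.7 × 10^-6 m⁻¹ × 11.6 m = 1.972 × 10^-5
A = 230 ha = 2.3 × 10^6 m²
Δh = 16.3 ft = 4.968 m
ΔV = S × A × Δh = 1.972 × 10^-5 × 2.3 × 10^6 m² × 4.968 m = 225.3 m³
ΔV = 225.3 m³ = 0.2253 ML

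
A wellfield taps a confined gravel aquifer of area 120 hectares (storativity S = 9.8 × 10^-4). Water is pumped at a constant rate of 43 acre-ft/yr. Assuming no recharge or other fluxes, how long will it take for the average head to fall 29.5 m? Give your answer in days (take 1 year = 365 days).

A = 120 hectares = 1.2 × 10^6 m²
ΔV = S × A × Δh = 9.8 × 10^-4 × 1.2 × 10^6 × 29.5 = 34690 m³
Q = 43 acre-ft/yr = 145.3 m³/d
t = ΔV / Q = 34690 m³ / 145.3 m³/d = 238.7 d

t ≈ 239 days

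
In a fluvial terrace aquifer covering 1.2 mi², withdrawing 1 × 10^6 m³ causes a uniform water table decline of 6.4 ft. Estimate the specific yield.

A = 1.2 mi² = 3.108 × 10^6 m²
Δh = 6.4 ft = 1.951 m
Sy = ΔV / (A × Δh) = 1 × 10^6 m³ / (3.108 × 10^6 m² × 1.951 m) = 0.1649

Sy ≈ 0.16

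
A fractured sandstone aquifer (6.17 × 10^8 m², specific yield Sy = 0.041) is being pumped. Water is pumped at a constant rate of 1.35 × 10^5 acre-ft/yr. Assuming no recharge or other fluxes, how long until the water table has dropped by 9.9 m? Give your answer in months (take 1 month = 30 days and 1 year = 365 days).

t ≈ 18.3 months

ΔV = Sy × A × Δh = 0.041 × 6.17 × 10^8 × 9.9 = 2.504 × 10^8 m³
Q = 1.35 × 10^5 acre-ft/yr = 4.562 × 10^5 m³/d
t = ΔV / Q = 2.504 × 10^8 m³ / 4.562 × 10^5 m³/d = 548.9 d
t = 548.9 d ≈ 18.3 months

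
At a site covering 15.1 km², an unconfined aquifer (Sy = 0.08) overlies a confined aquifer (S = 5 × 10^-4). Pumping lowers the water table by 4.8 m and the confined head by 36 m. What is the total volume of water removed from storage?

A = 15.1 km² = 1.51 × 10^7 m²
Unconfined: ΔV_u = Sy × A × Δh_u = 0.08 × 1.51 × 10^7 × 4.8 = 5.798 × 10^6 m³
Confined: ΔV_c = S × A × Δh_c = 5 × 10^-4 × 1.51 × 10^7 × 36 = 2.718 × 10^5 m³
Total ΔV = 5.798 × 10^6 + 2.718 × 10^5 = 6.07 × 10^6 m³

ΔV ≈ 6.07 × 10^6 m³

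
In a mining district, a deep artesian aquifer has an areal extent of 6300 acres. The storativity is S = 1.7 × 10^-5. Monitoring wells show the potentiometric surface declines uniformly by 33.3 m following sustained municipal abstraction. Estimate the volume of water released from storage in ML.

A = 6300 acres = 2.55 × 10^7 m²
ΔV = S × A × Δh = 1.7 × 10^-5 × 2.55 × 10^7 m² × 33.3 m = 14430 m³
ΔV = 14430 m³ = 14.43 ML

ΔV ≈ 14.4 ML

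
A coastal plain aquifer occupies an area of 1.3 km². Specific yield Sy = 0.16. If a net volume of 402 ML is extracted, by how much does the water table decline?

Δh ≈ 1.93 m

A = 1.3 km² = 1.3 × 10^6 m²
ΔV = 402 ML = 4.02 × 10^5 m³
Δh = ΔV / (Sy × A) = 4.02 × 10^5 m³ / (0.16 × 1.3 × 10^6 m²) = 1.933 m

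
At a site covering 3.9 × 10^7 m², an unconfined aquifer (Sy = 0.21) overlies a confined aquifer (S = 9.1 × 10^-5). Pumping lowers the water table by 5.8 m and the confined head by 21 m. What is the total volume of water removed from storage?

Unconfined: ΔV_u = Sy × A × Δh_u = 0.21 × 3.9 × 10^7 × 5.8 = 4.75 × 10^7 m³
Confined: ΔV_c = S × A × Δh_c = 9.1 × 10^-5 × 3.9 × 10^7 × 21 = 74530 m³
Total ΔV = 4.75 × 10^7 + 74530 = 4.758 × 10^7 m³

ΔV ≈ 4.76 × 10^7 m³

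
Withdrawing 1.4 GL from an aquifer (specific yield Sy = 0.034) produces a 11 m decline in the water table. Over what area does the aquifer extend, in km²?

ΔV = 1.4 GL = 1.4 × 10^6 m³
A = ΔV / (Sy × Δh) = 1.4 × 10^6 / (0.034 × 11) = 3.743 × 10^6 m²
A = 3.743 × 10^6 m² = 3.743 km²

A ≈ 3.74 km²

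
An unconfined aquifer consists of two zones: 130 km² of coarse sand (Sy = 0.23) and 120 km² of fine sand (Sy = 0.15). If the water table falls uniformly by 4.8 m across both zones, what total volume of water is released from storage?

A₁ = 130 km² = 1.3 × 10^8 m²; A₂ = 120 km² = 1.2 × 10^8 m²
ΔV₁ = 0.23 × 1.3 × 10^8 × 4.8 = 1.435 × 10^8 m³
ΔV₂ = 0.15 × 1.2 × 10^8 × 4.8 = 8.64 × 10^7 m³
ΔV = ΔV₁ + ΔV₂ = 2.299 × 10^8 m³

ΔV ≈ 2.3 × 10^8 m³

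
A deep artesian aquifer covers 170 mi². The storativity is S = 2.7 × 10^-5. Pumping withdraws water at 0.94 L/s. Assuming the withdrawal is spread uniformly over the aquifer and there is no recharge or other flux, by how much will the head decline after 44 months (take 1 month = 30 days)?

Δh ≈ 9.02 m

A = 170 mi² = 4.403 × 10^8 m²
Q = 0.94 L/s = 81.22 m³/d
t = 44 months = 1320 d
ΔV = Q × t = 81.22 m³/d × 1320 d = 1.072 × 10^5 m³
Δh = ΔV / (S × A) = 1.072 × 10^5 / (2.7 × 10^-5 × 4.403 × 10^8) = 9.018 m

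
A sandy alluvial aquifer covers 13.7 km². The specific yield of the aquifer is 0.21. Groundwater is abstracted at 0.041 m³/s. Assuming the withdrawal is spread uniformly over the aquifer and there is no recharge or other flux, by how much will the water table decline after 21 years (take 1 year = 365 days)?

A = 13.7 km² = 1.37 × 10^7 m²
Q = 0.041 m³/s = 3542 m³/d
t = 21 years = 7665 d
ΔV = Q × t = 3542 m³/d × 7665 d = 2.715 × 10^7 m³
Δh = ΔV / (Sy × A) = 2.715 × 10^7 / (0.21 × 1.37 × 10^7) = 9.438 m

Δh ≈ 9.44 m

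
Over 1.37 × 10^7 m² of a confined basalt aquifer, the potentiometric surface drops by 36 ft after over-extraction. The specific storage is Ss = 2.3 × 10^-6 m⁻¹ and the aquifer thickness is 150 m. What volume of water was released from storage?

S = Ss × b = 2.3 × 10^-6 m⁻¹ × 150 m = 3.45 × 10^-4
Δh = 36 ft = 10.97 m
ΔV = S × A × Δh = 3.45 × 10^-4 × 1.37 × 10^7 m² × 10.97 m = 51860 m³

ΔV ≈ 51900 m³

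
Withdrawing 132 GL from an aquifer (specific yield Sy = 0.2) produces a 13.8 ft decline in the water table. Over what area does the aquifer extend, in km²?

Δh = 13.8 ft = 4.206 m
ΔV = 132 GL = 1.32 × 10^8 m³
A = ΔV / (Sy × Δh) = 1.32 × 10^8 / (0.2 × 4.206) = 1.569 × 10^8 m²
A = 1.569 × 10^8 m² = 156.9 km²

A ≈ 157 km²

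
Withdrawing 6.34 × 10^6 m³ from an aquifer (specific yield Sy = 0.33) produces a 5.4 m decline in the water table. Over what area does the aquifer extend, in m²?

A ≈ 3.56 × 10^6 m²

A = ΔV / (Sy × Δh) = 6.34 × 10^6 / (0.33 × 5.4) = 3.558 × 10^6 m²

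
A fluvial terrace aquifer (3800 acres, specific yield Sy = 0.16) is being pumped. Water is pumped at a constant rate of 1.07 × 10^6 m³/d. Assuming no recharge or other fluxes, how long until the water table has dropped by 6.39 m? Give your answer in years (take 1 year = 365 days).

t ≈ 0.0403 years

A = 3800 acres = 1.538 × 10^7 m²
ΔV = Sy × A × Δh = 0.16 × 1.538 × 10^7 × 6.39 = 1.572 × 10^7 m³
t = ΔV / Q = 1.572 × 10^7 m³ / 1.07 × 10^6 m³/d = 14.69 d
t = 14.69 d ≈ 0.04026 years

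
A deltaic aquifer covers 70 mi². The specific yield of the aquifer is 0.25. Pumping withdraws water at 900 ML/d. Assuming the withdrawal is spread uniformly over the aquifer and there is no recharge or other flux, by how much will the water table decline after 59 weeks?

Δh ≈ 8.2 m

A = 70 mi² = 1.813 × 10^8 m²
Q = 900 ML/d = 9 × 10^5 m³/d
t = 59 weeks = 413 d
ΔV = Q × t = 9 × 10^5 m³/d × 413 d = 3.717 × 10^8 m³
Δh = ΔV / (Sy × A) = 3.717 × 10^8 / (0.25 × 1.813 × 10^8) = 8.201 m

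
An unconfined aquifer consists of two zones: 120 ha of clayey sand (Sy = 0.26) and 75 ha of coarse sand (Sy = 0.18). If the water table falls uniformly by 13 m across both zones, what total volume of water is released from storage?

ΔV ≈ 5.81 × 10^6 m³

A₁ = 120 ha = 1.2 × 10^6 m²; A₂ = 75 ha = 7.5 × 10^5 m²
ΔV₁ = 0.26 × 1.2 × 10^6 × 13 = 4.056 × 10^6 m³
ΔV₂ = 0.18 × 7.5 × 10^5 × 13 = 1.755 × 10^6 m³
ΔV = ΔV₁ + ΔV₂ = 5.811 × 10^6 m³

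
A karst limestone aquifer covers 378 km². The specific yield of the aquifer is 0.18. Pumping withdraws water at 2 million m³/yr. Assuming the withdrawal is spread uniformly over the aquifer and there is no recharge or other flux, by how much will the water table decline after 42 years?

Δh ≈ 1.23 m

A = 378 km² = 3.78 × 10^8 m²
Q = 2 million m³/yr = 5479 m³/d
t = 42 years = 15330 d
ΔV = Q × t = 5479 m³/d × 15330 d = 8.4 × 10^7 m³
Δh = ΔV / (Sy × A) = 8.4 × 10^7 / (0.18 × 3.78 × 10^8) = 1.235 m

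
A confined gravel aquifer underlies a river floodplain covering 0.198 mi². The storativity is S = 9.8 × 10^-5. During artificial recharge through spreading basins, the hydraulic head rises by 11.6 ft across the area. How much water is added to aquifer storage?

A = 0.198 mi² = 5.128 × 10^5 m²
Δh = 11.6 ft = 3.536 m
ΔV = S × A × Δh = 9.8 × 10^-5 × 5.128 × 10^5 m² × 3.536 m = 177.7 m³

ΔV ≈ 178 m³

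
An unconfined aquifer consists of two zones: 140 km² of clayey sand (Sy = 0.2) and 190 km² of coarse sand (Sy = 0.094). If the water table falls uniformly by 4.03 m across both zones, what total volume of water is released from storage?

ΔV ≈ 1.85 × 10^8 m³

A₁ = 140 km² = 1.4 × 10^8 m²; A₂ = 190 km² = 1.9 × 10^8 m²
ΔV₁ = 0.2 × 1.4 × 10^8 × 4.03 = 1.128 × 10^8 m³
ΔV₂ = 0.094 × 1.9 × 10^8 × 4.03 = 7.198 × 10^7 m³
ΔV = ΔV₁ + ΔV₂ = 1.848 × 10^8 m³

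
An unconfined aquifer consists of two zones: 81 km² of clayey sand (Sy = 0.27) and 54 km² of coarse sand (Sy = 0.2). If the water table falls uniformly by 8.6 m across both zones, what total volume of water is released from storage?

A₁ = 81 km² = 8.1 × 10^7 m²; A₂ = 54 km² = 5.4 × 10^7 m²
ΔV₁ = 0.27 × 8.1 × 10^7 × 8.6 = 1.881 × 10^8 m³
ΔV₂ = 0.2 × 5.4 × 10^7 × 8.6 = 9.288 × 10^7 m³
ΔV = ΔV₁ + ΔV₂ = 2.81 × 10^8 m³

ΔV ≈ 2.81 × 10^8 m³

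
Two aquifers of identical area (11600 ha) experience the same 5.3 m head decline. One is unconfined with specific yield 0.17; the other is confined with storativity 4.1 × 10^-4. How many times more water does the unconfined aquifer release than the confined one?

A = 11600 ha = 1.16 × 10^8 m²
Unconfined: ΔV_u = Sy × A × Δh = 0.17 × 1.16 × 10^8 × 5.3 = 1.045 × 10^8 m³
Confined: ΔV_c = S × A × Δh = 4.1 × 10^-4 × 1.16 × 10^8 × 5.3 = 2.521 × 10^5 m³
Ratio = ΔV_u / ΔV_c = Sy / S = 0.17 / 4.1 × 10^-4 = 414.6

ΔV_u / ΔV_c ≈ 415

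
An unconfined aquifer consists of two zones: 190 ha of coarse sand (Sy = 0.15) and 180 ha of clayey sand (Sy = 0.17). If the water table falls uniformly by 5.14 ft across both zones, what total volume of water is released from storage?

ΔV ≈ 9.26 × 10^5 m³

A₁ = 190 ha = 1.9 × 10^6 m²; A₂ = 180 ha = 1.8 × 10^6 m²
Δh = 5.14 ft = 1.567 m
ΔV₁ = 0.15 × 1.9 × 10^6 × 1.567 = 4.465 × 10^5 m³
ΔV₂ = 0.17 × 1.8 × 10^6 × 1.567 = 4.794 × 10^5 m³
ΔV = ΔV₁ + ΔV₂ = 9.259 × 10^5 m³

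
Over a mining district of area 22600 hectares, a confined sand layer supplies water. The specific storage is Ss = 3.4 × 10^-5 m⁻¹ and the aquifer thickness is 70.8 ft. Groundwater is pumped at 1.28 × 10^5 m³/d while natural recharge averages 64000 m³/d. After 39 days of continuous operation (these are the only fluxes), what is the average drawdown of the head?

Δh ≈ 15.1 m

b = 70.8 ft = 21.58 m
S = Ss × b = 3.4 × 10^-5 m⁻¹ × 21.58 m = 7.337 × 10^-4
A = 22600 hectares = 2.26 × 10^8 m²
Net abstraction = 1.28 × 10^5 − 64000 = 64000 m³/d
ΔV = Q × t = 64000 m³/d × 39 d = 2.496 × 10^6 m³
Δh = ΔV / (S × A) = 2.496 × 10^6 / (7.337 × 10^-4 × 2.26 × 10^8) = 15.05 m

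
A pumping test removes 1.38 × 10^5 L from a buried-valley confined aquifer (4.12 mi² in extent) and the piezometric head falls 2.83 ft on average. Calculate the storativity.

A = 4.12 mi² = 1.067 × 10^7 m²
Δh = 2.83 ft = 0.8626 m
ΔV = 1.38 × 10^5 L = 138 m³
S = ΔV / (A × Δh) = 138 m³ / (1.067 × 10^7 m² × 0.8626 m) = 1.499 × 10^-5

S ≈ 1.5 × 10^-5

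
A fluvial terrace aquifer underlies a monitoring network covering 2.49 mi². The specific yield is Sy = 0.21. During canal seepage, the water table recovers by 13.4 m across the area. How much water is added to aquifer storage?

A = 2.49 mi² = 6.449 × 10^6 m²
ΔV = Sy × A × Δh = 0.21 × 6.449 × 10^6 m² × 13.4 m = 1.815 × 10^7 m³

ΔV ≈ 1.81 × 10^7 m³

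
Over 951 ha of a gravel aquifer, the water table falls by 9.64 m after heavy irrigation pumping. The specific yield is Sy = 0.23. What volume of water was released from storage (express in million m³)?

ΔV ≈ 21.1 million m³

A = 951 ha = 9.51 × 10^6 m²
ΔV = Sy × A × Δh = 0.23 × 9.51 × 10^6 m² × 9.64 m = 2.109 × 10^7 m³
ΔV = 2.109 × 10^7 m³ = 21.09 million m³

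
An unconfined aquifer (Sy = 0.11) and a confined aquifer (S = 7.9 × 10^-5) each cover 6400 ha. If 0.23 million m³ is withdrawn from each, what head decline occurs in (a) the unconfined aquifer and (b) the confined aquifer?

Δh_u ≈ 0.0327 m; Δh_c ≈ 45.5 m

A = 6400 ha = 6.4 × 10^7 m²
ΔV = 0.23 million m³ = 2.3 × 10^5 m³
Unconfined: Δh_u = ΔV/(Sy·A) = 2.3 × 10^5/(0.11 × 6.4 × 10^7) = 0.03267 m
Confined: Δh_c = ΔV/(S·A) = 2.3 × 10^5/(7.9 × 10^-5 × 6.4 × 10^7) = 45.49 m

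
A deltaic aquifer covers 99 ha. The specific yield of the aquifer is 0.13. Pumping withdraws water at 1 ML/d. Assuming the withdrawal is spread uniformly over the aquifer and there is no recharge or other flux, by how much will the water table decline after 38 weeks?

A = 99 ha = 9.9 × 10^5 m²
Q = 1 ML/d = 1000 m³/d
t = 38 weeks = 266 d
ΔV = Q × t = 1000 m³/d × 266 d = 2.66 × 10^5 m³
Δh = ΔV / (Sy × A) = 2.66 × 10^5 / (0.13 × 9.9 × 10^5) = 2.067 m

Δh ≈ 2.07 m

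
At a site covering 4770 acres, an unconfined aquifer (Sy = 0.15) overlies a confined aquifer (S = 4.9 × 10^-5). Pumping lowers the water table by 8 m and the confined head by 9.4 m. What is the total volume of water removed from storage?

ΔV ≈ 2.32 × 10^7 m³

A = 4770 acres = 1.93 × 10^7 m²
Unconfined: ΔV_u = Sy × A × Δh_u = 0.15 × 1.93 × 10^7 × 8 = 2.316 × 10^7 m³
Confined: ΔV_c = S × A × Δh_c = 4.9 × 10^-5 × 1.93 × 10^7 × 9.4 = 8891 m³
Total ΔV = 2.316 × 10^7 + 8891 = 2.317 × 10^7 m³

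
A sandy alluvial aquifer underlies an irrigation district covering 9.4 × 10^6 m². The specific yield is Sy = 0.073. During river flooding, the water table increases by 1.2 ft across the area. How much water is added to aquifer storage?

ΔV ≈ 2.51 × 10^5 m³

Δh = 1.2 ft = 0.3658 m
ΔV = Sy × A × Δh = 0.073 × 9.4 × 10^6 m² × 0.3658 m = 2.51 × 10^5 m³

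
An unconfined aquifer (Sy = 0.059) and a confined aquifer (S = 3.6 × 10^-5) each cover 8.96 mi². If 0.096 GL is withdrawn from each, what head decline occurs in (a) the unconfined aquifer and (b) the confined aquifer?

Δh_u ≈ 0.0701 m; Δh_c ≈ 115 m

A = 8.96 mi² = 2.321 × 10^7 m²
ΔV = 0.096 GL = 96000 m³
Unconfined: Δh_u = ΔV/(Sy·A) = 96000/(0.059 × 2.321 × 10^7) = 0.07012 m
Confined: Δh_c = ΔV/(S·A) = 96000/(3.6 × 10^-5 × 2.321 × 10^7) = 114.9 m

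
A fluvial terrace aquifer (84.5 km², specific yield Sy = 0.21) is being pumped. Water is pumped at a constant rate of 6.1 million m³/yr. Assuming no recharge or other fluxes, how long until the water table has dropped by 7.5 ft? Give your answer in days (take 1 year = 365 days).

A = 84.5 km² = 8.45 × 10^7 m²
Δh = 7.5 ft = 2.286 m
ΔV = Sy × A × Δh = 0.21 × 8.45 × 10^7 × 2.286 = 4.057 × 10^7 m³
Q = 6.1 million m³/yr = 16710 m³/d
t = ΔV / Q = 4.057 × 10^7 m³ / 16710 m³/d = 2427 d

t ≈ 2430 days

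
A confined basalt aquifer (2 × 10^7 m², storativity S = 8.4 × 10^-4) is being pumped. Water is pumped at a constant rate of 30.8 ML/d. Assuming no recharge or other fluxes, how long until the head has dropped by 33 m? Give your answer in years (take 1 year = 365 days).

ΔV = S × A × Δh = 8.4 × 10^-4 × 2 × 10^7 × 33 = 5.544 × 10^5 m³
Q = 30.8 ML/d = 30800 m³/d
t = ΔV / Q = 5.544 × 10^5 m³ / 30800 m³/d = 18 d
t = 18 d ≈ 0.04932 years

t ≈ 0.0493 years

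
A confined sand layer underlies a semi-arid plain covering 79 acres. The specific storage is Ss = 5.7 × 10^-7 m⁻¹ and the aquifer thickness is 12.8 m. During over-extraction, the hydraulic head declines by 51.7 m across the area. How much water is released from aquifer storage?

ΔV ≈ 121 m³

S = Ss × b = 5.7 × 10^-7 m⁻¹ × 12.8 m = 7.296 × 10^-6
A = 79 acres = 3.197 × 10^5 m²
ΔV = S × A × Δh = 7.296 × 10^-6 × 3.197 × 10^5 m² × 51.7 m = 120.6 m³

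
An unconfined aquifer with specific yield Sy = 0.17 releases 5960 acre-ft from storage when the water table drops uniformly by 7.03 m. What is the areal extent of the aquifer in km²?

A ≈ 6.15 km²

ΔV = 5960 acre-ft = 7.352 × 10^6 m³
A = ΔV / (Sy × Δh) = 7.352 × 10^6 / (0.17 × 7.03) = 6.151 × 10^6 m²
A = 6.151 × 10^6 m² = 6.151 km²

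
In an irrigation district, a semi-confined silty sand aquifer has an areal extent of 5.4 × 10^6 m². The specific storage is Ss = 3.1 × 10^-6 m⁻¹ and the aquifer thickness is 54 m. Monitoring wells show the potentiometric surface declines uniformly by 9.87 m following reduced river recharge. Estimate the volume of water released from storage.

ΔV ≈ 8920 m³

S = Ss × b = 3.1 × 10^-6 m⁻¹ × 54 m = 1.674 × 10^-4
ΔV = S × A × Δh = 1.674 × 10^-4 × 5.4 × 10^6 m² × 9.87 m = 8922 m³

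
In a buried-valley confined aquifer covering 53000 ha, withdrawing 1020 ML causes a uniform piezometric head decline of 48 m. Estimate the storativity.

A = 53000 ha = 5.3 × 10^8 m²
ΔV = 1020 ML = 1.02 × 10^6 m³
S = ΔV / (A × Δh) = 1.02 × 10^6 m³ / (5.3 × 10^8 m² × 48 m) = 4.009 × 10^-5

S ≈ 4 × 10^-5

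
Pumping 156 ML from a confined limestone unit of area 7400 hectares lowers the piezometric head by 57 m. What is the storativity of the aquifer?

S ≈ 3.7 × 10^-5

A = 7400 hectares = 7.4 × 10^7 m²
ΔV = 156 ML = 1.56 × 10^5 m³
S = ΔV / (A × Δh) = 1.56 × 10^5 m³ / (7.4 × 10^7 m² × 57 m) = 3.698 × 10^-5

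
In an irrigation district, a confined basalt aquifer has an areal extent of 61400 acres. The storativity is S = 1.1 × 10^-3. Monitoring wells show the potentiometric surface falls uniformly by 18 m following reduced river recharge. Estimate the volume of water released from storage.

ΔV ≈ 4.92 × 10^6 m³

A = 61400 acres = 2.485 × 10^8 m²
ΔV = S × A × Δh = 0.0011 × 2.485 × 10^8 m² × 18 m = 4.92 × 10^6 m³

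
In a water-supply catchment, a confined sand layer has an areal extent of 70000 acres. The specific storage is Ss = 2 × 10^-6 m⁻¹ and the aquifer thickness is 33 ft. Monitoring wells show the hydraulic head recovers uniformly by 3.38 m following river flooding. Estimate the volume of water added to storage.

ΔV ≈ 19300 m³

b = 33 ft = 10.06 m
S = Ss × b = 2 × 10^-6 m⁻¹ × 10.06 m = 2.012 × 10^-5
A = 70000 acres = 2.833 × 10^8 m²
ΔV = S × A × Δh = 2.012 × 10^-5 × 2.833 × 10^8 m² × 3.38 m = 19260 m³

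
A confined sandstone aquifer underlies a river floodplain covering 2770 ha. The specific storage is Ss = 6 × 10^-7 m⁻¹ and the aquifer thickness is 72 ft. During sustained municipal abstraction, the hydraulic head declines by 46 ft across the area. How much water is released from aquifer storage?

b = 72 ft = 21.95 m
S = Ss × b = 6 × 10^-7 m⁻¹ × 21.95 m = 1.317 × 10^-5
A = 2770 ha = 2.77 × 10^7 m²
Δh = 46 ft = 14.02 m
ΔV = S × A × Δh = 1.317 × 10^-5 × 2.77 × 10^7 m² × 14.02 m = 5114 m³

ΔV ≈ 5110 m³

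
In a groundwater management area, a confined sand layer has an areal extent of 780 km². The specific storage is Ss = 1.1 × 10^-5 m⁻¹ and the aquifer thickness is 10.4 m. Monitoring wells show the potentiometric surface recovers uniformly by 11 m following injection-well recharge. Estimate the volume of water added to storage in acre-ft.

S = Ss × b = 1.1 × 10^-5 m⁻¹ × 10.4 m = 1.144 × 10^-4
A = 780 km² = 7.8 × 10^8 m²
ΔV = S × A × Δh = 1.144 × 10^-4 × 7.8 × 10^8 m² × 11 m = 9.816 × 10^5 m³
ΔV = 9.816 × 10^5 m³ = 795.8 acre-ft

ΔV ≈ 796 acre-ft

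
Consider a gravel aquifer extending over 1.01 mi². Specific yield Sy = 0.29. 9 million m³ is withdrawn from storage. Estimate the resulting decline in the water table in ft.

A = 1.01 mi² = 2.616 × 10^6 m²
ΔV = 9 million m³ = 9 × 10^6 m³
Δh = ΔV / (Sy × A) = 9 × 10^6 m³ / (0.29 × 2.616 × 10^6 m²) = 11.86 m
Δh = 11.86 m = 38.92 ft

Δh ≈ 38.9 ft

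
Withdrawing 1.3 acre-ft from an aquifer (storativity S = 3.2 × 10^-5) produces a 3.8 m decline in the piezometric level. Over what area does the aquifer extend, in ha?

ΔV = 1.3 acre-ft = 1604 m³
A = ΔV / (S × Δh) = 1604 / (3.2 × 10^-5 × 3.8) = 1.319 × 10^7 m²
A = 1.319 × 10^7 m² = 1319 ha

A ≈ 1320 ha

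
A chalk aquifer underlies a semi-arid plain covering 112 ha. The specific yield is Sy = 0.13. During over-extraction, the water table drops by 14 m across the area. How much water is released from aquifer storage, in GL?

ΔV ≈ 2.04 GL

A = 112 ha = 1.12 × 10^6 m²
ΔV = Sy × A × Δh = 0.13 × 1.12 × 10^6 m² × 14 m = 2.038 × 10^6 m³
ΔV = 2.038 × 10^6 m³ = 2.038 GL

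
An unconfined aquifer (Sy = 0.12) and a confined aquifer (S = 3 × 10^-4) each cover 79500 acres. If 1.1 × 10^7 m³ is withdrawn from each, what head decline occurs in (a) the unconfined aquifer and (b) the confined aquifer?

Δh_u ≈ 0.285 m; Δh_c ≈ 114 m

A = 79500 acres = 3.217 × 10^8 m²
Unconfined: Δh_u = ΔV/(Sy·A) = 1.1 × 10^7/(0.12 × 3.217 × 10^8) = 0.2849 m
Confined: Δh_c = ΔV/(S·A) = 1.1 × 10^7/(3 × 10^-4 × 3.217 × 10^8) = 114 m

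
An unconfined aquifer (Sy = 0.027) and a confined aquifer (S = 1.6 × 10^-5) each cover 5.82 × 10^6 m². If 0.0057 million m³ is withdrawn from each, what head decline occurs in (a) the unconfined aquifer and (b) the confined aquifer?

Δh_u ≈ 0.0363 m; Δh_c ≈ 61.2 m

ΔV = 0.0057 million m³ = 5700 m³
Unconfined: Δh_u = ΔV/(Sy·A) = 5700/(0.027 × 5.82 × 10^6) = 0.03627 m
Confined: Δh_c = ΔV/(S·A) = 5700/(1.6 × 10^-5 × 5.82 × 10^6) = 61.21 m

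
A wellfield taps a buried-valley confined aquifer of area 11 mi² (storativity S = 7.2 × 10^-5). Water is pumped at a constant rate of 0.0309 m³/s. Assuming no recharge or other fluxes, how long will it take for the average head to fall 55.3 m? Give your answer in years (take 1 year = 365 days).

A = 11 mi² = 2.849 × 10^7 m²
ΔV = S × A × Δh = 7.2 × 10^-5 × 2.849 × 10^7 × 55.3 = 1.134 × 10^5 m³
Q = 0.0309 m³/s = 2670 m³/d
t = ΔV / Q = 1.134 × 10^5 m³ / 2670 m³/d = 42.49 d
t = 42.49 d ≈ 0.1164 years

t ≈ 0.116 years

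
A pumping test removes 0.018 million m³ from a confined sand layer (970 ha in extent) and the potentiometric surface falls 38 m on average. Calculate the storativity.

A = 970 ha = 9.7 × 10^6 m²
ΔV = 0.018 million m³ = 18000 m³
S = ΔV / (A × Δh) = 18000 m³ / (9.7 × 10^6 m² × 38 m) = 4.883 × 10^-5

S ≈ 4.9 × 10^-5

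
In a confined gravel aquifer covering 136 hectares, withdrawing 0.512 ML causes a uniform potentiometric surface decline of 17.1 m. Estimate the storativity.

A = 136 hectares = 1.36 × 10^6 m²
ΔV = 0.512 ML = 512 m³
S = ΔV / (A × Δh) = 512 m³ / (1.36 × 10^6 m² × 17.1 m) = 2.202 × 10^-5

S ≈ 2.2 × 10^-5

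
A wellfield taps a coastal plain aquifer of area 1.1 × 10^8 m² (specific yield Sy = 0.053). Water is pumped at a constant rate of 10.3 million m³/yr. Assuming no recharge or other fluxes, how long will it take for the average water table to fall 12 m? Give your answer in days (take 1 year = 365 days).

ΔV = Sy × A × Δh = 0.053 × 1.1 × 10^8 × 12 = 6.996 × 10^7 m³
Q = 10.3 million m³/yr = 28220 m³/d
t = ΔV / Q = 6.996 × 10^7 m³ / 28220 m³/d = 2479 d

t ≈ 2480 days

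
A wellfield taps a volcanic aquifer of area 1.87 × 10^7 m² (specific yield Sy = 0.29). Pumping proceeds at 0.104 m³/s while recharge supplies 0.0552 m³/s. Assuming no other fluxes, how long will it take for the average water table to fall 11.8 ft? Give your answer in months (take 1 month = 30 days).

Δh = 11.8 ft = 3.597 m
ΔV = Sy × A × Δh = 0.29 × 1.87 × 10^7 × 3.597 = 1.95 × 10^7 m³
Net withdrawal = 0.104 − 0.0552 = 0.0488 m³/s = 4216 m³/d
t = ΔV / Q = 1.95 × 10^7 m³ / 4216 m³/d = 4626 d
t = 4626 d ≈ 154.2 months

t ≈ 154 months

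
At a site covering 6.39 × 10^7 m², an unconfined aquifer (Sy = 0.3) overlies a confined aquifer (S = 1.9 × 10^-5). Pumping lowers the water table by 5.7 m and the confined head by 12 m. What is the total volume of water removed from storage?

Unconfined: ΔV_u = Sy × A × Δh_u = 0.3 × 6.39 × 10^7 × 5.7 = 1.093 × 10^8 m³
Confined: ΔV_c = S × A × Δh_c = 1.9 × 10^-5 × 6.39 × 10^7 × 12 = 14570 m³
Total ΔV = 1.093 × 10^8 + 14570 = 1.093 × 10^8 m³

ΔV ≈ 1.09 × 10^8 m³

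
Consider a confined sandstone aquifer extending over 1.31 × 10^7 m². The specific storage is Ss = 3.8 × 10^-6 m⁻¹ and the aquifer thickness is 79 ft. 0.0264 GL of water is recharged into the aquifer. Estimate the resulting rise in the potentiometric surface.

Δh ≈ 22 m

b = 79 ft = 24.08 m
S = Ss × b = 3.8 × 10^-6 m⁻¹ × 24.08 m = 9.15 × 10^-5
ΔV = 0.0264 GL = 26400 m³
Δh = ΔV / (S × A) = 26400 m³ / (9.15 × 10^-5 × 1.31 × 10^7 m²) = 22.02 m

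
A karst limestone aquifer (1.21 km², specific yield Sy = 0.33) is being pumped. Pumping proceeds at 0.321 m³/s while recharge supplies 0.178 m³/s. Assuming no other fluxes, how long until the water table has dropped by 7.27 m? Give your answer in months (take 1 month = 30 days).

A = 1.21 km² = 1.21 × 10^6 m²
ΔV = Sy × A × Δh = 0.33 × 1.21 × 10^6 × 7.27 = 2.903 × 10^6 m³
Net withdrawal = 0.321 − 0.178 = 0.143 m³/s = 12360 m³/d
t = ΔV / Q = 2.903 × 10^6 m³ / 12360 m³/d = 235 d
t = 235 d ≈ 7.832 months

t ≈ 7.83 months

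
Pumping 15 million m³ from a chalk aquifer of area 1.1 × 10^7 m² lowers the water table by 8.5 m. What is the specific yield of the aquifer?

Sy ≈ 0.16

ΔV = 15 million m³ = 1.5 × 10^7 m³
Sy = ΔV / (A × Δh) = 1.5 × 10^7 m³ / (1.1 × 10^7 m² × 8.5 m) = 0.1604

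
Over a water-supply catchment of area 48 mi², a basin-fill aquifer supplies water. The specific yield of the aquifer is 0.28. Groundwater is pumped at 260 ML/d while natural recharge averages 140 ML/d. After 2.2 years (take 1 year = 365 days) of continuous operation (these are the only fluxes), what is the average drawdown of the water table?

Δh ≈ 2.77 m

A = 48 mi² = 1.243 × 10^8 m²
Net abstraction = 260 − 140 = 120 ML/d
Q_net = 120 ML/d = 1.2 × 10^5 m³/d
t = 2.2 years = 803 d
ΔV = Q × t = 1.2 × 10^5 m³/d × 803 d = 9.636 × 10^7 m³
Δh = ΔV / (Sy × A) = 9.636 × 10^7 / (0.28 × 1.243 × 10^8) = 2.768 m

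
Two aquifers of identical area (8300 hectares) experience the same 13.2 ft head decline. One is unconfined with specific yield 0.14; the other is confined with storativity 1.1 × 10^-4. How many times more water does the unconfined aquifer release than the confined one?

A = 8300 hectares = 8.3 × 10^7 m²
Δh = 13.2 ft = 4.023 m
Unconfined: ΔV_u = Sy × A × Δh = 0.14 × 8.3 × 10^7 × 4.023 = 4.675 × 10^7 m³
Confined: ΔV_c = S × A × Δh = 1.1 × 10^-4 × 8.3 × 10^7 × 4.023 = 36730 m³
Ratio = ΔV_u / ΔV_c = Sy / S = 0.14 / 1.1 × 10^-4 = 1273

ΔV_u / ΔV_c ≈ 1270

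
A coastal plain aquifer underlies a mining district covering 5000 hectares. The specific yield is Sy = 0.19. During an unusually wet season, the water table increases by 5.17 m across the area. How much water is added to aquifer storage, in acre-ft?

A = 5000 hectares = 5 × 10^7 m²
ΔV = Sy × A × Δh = 0.19 × 5 × 10^7 m² × 5.17 m = 4.912 × 10^7 m³
ΔV = 4.912 × 10^7 m³ = 39820 acre-ft

ΔV ≈ 39800 acre-ft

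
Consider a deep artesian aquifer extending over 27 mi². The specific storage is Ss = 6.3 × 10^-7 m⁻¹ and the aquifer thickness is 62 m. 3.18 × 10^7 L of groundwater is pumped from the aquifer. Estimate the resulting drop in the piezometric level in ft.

Δh ≈ 38.2 ft

S = Ss × b = 6.3 × 10^-7 m⁻¹ × 62 m = 3.906 × 10^-5
A = 27 mi² = 6.993 × 10^7 m²
ΔV = 3.18 × 10^7 L = 31800 m³
Δh = ΔV / (S × A) = 31800 m³ / (3.906 × 10^-5 × 6.993 × 10^7 m²) = 11.64 m
Δh = 11.64 m = 38.2 ft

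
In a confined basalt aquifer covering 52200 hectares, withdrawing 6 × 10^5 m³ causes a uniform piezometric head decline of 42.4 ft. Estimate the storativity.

S ≈ 8.9 × 10^-5

A = 52200 hectares = 5.22 × 10^8 m²
Δh = 42.4 ft = 12.92 m
S = ΔV / (A × Δh) = 6 × 10^5 m³ / (5.22 × 10^8 m² × 12.92 m) = 8.894 × 10^-5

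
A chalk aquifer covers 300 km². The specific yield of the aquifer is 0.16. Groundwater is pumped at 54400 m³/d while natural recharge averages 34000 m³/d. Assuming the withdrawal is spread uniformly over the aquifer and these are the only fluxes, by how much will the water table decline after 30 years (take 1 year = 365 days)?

Δh ≈ 4.65 m

A = 300 km² = 3 × 10^8 m²
Net abstraction = 54400 − 34000 = 20400 m³/d
t = 30 years = 10950 d
ΔV = Q × t = 20400 m³/d × 10950 d = 2.234 × 10^8 m³
Δh = ΔV / (Sy × A) = 2.234 × 10^8 / (0.16 × 3 × 10^8) = 4.654 m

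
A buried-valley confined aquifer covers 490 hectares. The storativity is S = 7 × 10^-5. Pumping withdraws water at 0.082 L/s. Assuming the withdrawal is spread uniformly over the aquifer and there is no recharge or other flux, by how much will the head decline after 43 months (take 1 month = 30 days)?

Δh ≈ 26.6 m

A = 490 hectares = 4.9 × 10^6 m²
Q = 0.082 L/s = 7.085 m³/d
t = 43 months = 1290 d
ΔV = Q × t = 7.085 m³/d × 1290 d = 9139 m³
Δh = ΔV / (S × A) = 9139 / (7 × 10^-5 × 4.9 × 10^6) = 26.65 m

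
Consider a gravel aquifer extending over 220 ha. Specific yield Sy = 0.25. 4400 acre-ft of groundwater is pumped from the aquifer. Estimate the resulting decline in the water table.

Δh ≈ 9.87 m

A = 220 ha = 2.2 × 10^6 m²
ΔV = 4400 acre-ft = 5.427 × 10^6 m³
Δh = ΔV / (Sy × A) = 5.427 × 10^6 m³ / (0.25 × 2.2 × 10^6 m²) = 9.868 m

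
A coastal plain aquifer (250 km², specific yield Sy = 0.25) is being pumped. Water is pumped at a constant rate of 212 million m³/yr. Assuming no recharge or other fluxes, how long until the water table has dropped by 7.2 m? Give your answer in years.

A = 250 km² = 2.5 × 10^8 m²
ΔV = Sy × A × Δh = 0.25 × 2.5 × 10^8 × 7.2 = 4.5 × 10^8 m³
Q = 212 million m³/yr = 5.808 × 10^5 m³/d
t = ΔV / Q = 4.5 × 10^8 m³ / 5.808 × 10^5 m³/d = 774.8 d
t = 774.8 d ≈ 2.123 years

t ≈ 2.12 years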